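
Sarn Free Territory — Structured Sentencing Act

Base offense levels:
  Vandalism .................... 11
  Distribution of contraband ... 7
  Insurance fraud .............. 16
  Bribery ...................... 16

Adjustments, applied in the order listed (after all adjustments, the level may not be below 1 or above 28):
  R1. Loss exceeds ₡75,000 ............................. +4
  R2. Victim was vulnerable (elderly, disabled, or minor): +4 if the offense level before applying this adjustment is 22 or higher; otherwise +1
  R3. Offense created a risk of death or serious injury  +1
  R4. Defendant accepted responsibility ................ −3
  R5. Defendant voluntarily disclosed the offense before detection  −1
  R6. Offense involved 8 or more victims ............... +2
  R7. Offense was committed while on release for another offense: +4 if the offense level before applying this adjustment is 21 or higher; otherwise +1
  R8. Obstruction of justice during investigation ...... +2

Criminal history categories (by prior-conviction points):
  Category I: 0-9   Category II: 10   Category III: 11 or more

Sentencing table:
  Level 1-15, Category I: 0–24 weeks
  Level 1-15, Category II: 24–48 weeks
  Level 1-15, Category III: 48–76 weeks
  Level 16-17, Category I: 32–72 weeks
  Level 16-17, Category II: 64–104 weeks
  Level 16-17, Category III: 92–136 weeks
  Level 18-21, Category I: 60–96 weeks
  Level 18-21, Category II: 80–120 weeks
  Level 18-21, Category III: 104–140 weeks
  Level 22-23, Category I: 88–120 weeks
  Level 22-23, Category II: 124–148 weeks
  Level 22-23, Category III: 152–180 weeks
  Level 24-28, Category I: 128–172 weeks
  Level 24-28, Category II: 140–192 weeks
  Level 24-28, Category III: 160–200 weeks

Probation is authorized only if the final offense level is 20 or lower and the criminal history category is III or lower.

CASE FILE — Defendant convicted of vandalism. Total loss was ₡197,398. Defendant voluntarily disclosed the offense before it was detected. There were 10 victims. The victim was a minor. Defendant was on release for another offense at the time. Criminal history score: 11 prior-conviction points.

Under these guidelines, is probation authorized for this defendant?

Base offense level for vandalism: 11.
R1 applies: 11 + 4 = 15.
R2 applies (level before this adjustment is 15 < 22, so +1): 15 + 1 = 16.
R4 does not apply.
R5 applies: 16 − 1 = 15.
R6 applies: 15 + 2 = 17.
R7 applies (level before this adjustment is 17 < 21, so +1): 17 + 1 = 18.
R8 does not apply.
Final offense level: 18.
Criminal history: 11 prior points → Category III (11+).
Level 18 falls in the 18-21 band.
Grid: Level 18-21 × Category III = 104-140 weeks.
Probation check: level 18 ≤ 20 and category III ≤ III → eligible.

Yes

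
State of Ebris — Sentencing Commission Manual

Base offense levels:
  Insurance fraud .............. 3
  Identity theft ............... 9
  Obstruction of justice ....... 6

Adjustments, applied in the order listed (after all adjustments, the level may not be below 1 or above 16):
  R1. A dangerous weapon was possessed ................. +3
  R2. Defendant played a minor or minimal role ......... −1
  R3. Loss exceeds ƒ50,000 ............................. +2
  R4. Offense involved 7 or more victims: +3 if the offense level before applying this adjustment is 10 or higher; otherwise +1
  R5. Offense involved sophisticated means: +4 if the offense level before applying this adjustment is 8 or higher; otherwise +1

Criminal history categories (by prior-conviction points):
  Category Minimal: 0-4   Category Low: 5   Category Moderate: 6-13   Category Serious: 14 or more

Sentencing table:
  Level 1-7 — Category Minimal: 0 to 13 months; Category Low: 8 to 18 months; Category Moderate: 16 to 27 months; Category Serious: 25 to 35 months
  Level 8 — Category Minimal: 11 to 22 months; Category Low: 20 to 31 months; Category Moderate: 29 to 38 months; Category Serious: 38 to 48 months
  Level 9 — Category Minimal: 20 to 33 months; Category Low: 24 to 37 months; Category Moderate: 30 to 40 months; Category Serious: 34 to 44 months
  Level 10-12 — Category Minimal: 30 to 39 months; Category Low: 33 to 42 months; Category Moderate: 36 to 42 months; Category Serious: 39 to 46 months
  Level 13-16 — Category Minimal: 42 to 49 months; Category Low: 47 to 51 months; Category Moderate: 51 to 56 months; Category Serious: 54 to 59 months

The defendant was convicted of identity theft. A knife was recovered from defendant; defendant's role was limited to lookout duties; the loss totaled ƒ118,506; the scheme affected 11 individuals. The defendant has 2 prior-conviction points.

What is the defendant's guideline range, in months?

42-49 months

Base offense level for identity theft: 9.
R1 applies: 9 + 3 = 12.
R2 applies: 12 − 1 = 11.
R3 applies: 11 + 2 = 13.
R4 applies (level before this adjustment is 13 ≥ 10, so +3): 13 + 3 = 16.
Final offense level: 16.
Criminal history: 2 prior points → Category Minimal (0-4).
Level 16 falls in the 13-16 band.
Grid: Level 13-16 × Category Minimal = 42-49 months.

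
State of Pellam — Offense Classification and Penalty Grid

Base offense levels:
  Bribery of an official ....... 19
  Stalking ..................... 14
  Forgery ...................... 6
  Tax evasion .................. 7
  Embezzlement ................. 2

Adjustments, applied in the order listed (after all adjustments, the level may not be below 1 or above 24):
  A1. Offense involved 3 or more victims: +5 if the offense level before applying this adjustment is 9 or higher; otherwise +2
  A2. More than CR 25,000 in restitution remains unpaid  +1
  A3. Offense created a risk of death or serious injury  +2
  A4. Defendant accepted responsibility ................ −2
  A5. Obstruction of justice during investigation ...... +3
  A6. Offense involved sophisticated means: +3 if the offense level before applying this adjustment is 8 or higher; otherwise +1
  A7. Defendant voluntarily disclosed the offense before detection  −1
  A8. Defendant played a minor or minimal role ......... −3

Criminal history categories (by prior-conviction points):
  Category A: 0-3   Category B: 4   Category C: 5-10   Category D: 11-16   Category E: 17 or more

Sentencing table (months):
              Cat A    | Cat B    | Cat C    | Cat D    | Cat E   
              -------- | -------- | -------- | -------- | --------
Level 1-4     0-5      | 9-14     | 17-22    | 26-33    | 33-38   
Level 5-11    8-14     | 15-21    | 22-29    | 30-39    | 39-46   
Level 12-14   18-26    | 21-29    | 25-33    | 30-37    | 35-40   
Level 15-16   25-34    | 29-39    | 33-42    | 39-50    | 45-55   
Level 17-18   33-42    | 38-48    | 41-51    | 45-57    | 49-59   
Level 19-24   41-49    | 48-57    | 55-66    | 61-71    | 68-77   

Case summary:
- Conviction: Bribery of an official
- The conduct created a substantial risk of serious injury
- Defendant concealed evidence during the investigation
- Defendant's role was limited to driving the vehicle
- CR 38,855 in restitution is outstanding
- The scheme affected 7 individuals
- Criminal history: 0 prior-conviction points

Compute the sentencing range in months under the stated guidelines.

Base offense level for bribery of an official: 19.
A1 applies (level before this adjustment is 19 ≥ 9, so +5): 19 + 5 = 24.
A2 applies: 24 + 1 = 25.
A3 applies: 25 + 2 = 27.
A5 applies: 27 + 3 = 30.
A6 does not apply.
A7 does not apply.
A8 applies: 30 − 3 = 27.
Level 27 exceeds the maximum of 24; capped at 24.
Final offense level: 24.
Criminal history: 0 prior points → Category A (0-3).
Level 24 falls in the 19-24 band.
Grid: Level 19-24 × Category A = 41-49 months.

41-49 months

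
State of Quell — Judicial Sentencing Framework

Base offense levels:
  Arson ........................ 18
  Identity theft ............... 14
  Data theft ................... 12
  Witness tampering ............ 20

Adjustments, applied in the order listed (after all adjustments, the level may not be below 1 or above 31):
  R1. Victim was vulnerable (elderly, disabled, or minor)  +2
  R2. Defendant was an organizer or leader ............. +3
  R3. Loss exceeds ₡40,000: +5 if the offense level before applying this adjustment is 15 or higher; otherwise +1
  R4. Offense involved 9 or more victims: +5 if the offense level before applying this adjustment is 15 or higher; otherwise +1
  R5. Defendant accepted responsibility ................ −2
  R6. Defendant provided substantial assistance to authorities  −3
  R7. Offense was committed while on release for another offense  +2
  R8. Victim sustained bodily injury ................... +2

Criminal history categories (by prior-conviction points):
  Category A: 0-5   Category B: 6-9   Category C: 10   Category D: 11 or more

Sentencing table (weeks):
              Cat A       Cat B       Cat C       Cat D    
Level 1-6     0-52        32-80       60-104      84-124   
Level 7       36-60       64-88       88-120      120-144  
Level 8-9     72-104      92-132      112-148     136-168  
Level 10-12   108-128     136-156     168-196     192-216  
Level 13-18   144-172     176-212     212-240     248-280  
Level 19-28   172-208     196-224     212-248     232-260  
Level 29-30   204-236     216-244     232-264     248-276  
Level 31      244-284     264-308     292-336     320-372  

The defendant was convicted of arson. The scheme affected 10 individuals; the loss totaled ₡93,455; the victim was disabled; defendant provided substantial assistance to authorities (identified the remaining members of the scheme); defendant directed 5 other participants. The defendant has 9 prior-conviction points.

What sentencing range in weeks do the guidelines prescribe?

Base offense level for arson: 18.
R1 applies: 18 + 2 = 20.
R2 applies: 20 + 3 = 23.
R3 applies (level before this adjustment is 23 ≥ 15, so +5): 23 + 5 = 28.
R4 applies (level before this adjustment is 28 ≥ 15, so +5): 28 + 5 = 33.
R6 applies: 33 − 3 = 30.
R7 does not apply.
Final offense level: 30.
Criminal history: 9 prior points → Category B (6-9).
Level 30 falls in the 29-30 band.
Grid: Level 29-30 × Category B = 216-244 weeks.

216-244 weeks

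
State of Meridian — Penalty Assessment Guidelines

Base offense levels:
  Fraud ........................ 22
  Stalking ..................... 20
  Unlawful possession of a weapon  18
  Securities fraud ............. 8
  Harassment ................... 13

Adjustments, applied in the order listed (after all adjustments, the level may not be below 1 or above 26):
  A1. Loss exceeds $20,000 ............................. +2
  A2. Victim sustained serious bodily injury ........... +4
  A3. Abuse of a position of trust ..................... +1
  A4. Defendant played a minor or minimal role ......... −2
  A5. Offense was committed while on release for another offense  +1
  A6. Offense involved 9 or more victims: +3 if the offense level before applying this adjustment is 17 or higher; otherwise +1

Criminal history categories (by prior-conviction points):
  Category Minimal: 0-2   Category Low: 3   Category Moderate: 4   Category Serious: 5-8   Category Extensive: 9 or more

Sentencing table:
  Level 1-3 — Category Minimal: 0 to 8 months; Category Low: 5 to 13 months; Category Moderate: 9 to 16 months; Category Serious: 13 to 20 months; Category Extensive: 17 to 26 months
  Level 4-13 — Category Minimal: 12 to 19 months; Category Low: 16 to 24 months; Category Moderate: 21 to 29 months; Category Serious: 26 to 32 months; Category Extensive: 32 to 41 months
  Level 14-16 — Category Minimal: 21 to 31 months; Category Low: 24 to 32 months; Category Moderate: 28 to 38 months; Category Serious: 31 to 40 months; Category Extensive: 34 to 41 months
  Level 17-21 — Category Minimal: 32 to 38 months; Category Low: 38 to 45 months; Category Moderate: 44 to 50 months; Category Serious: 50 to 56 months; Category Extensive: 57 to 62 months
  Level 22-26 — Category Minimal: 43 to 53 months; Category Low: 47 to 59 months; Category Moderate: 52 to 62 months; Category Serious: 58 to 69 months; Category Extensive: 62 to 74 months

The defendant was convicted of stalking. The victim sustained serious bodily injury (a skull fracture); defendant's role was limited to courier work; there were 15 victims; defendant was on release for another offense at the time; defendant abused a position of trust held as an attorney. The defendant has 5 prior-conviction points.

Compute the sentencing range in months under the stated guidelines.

Base offense level for stalking: 20.
A1 does not apply.
A2 applies: 20 + 4 = 24.
A3 applies: 24 + 1 = 25.
A4 applies: 25 − 2 = 23.
A5 applies: 23 + 1 = 24.
A6 applies (level before this adjustment is 24 ≥ 17, so +3): 24 + 3 = 27.
Level 27 exceeds the maximum of 26; capped at 26.
Final offense level: 26.
Criminal history: 5 prior points → Category Serious (5-8).
Level 26 falls in the 22-26 band.
Grid: Level 22-26 × Category Serious = 58-69 months.

58-69 months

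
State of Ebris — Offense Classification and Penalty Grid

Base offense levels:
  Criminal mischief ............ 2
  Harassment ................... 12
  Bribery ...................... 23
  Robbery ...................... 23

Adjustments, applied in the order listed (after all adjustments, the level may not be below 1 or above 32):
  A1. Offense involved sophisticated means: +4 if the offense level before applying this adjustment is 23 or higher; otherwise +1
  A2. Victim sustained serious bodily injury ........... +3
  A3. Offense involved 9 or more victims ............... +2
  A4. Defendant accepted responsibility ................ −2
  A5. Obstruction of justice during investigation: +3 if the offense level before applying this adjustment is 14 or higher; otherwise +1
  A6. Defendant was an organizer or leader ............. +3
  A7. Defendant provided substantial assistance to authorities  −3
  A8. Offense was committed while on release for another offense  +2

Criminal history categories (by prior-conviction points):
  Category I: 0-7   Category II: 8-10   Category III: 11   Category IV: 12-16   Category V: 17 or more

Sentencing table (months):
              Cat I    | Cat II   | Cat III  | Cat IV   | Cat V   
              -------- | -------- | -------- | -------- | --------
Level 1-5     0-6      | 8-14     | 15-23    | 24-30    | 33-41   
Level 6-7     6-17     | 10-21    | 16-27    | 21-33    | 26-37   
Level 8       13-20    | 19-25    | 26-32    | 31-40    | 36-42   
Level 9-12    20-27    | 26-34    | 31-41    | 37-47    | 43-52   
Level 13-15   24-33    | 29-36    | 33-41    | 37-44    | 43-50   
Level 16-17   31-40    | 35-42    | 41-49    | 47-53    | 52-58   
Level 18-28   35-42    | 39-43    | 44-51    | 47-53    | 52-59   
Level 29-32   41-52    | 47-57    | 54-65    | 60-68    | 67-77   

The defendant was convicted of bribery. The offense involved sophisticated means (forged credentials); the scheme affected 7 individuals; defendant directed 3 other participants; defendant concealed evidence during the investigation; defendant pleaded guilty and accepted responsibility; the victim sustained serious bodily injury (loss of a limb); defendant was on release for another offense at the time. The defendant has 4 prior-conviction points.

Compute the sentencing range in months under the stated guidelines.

41-52 months

Base offense level for bribery: 23.
A1 applies (level before this adjustment is 23 ≥ 23, so +4): 23 + 4 = 27.
A2 applies: 27 + 3 = 30.
A4 applies: 30 − 2 = 28.
A5 applies (level before this adjustment is 28 ≥ 14, so +3): 28 + 3 = 31.
A6 applies: 31 + 3 = 34.
A7 does not apply.
A8 applies: 34 + 2 = 36.
Level 36 exceeds the maximum of 32; capped at 32.
Final offense level: 32.
Criminal history: 4 prior points → Category I (0-7).
Level 32 falls in the 29-32 band.
Grid: Level 29-32 × Category I = 41-52 months.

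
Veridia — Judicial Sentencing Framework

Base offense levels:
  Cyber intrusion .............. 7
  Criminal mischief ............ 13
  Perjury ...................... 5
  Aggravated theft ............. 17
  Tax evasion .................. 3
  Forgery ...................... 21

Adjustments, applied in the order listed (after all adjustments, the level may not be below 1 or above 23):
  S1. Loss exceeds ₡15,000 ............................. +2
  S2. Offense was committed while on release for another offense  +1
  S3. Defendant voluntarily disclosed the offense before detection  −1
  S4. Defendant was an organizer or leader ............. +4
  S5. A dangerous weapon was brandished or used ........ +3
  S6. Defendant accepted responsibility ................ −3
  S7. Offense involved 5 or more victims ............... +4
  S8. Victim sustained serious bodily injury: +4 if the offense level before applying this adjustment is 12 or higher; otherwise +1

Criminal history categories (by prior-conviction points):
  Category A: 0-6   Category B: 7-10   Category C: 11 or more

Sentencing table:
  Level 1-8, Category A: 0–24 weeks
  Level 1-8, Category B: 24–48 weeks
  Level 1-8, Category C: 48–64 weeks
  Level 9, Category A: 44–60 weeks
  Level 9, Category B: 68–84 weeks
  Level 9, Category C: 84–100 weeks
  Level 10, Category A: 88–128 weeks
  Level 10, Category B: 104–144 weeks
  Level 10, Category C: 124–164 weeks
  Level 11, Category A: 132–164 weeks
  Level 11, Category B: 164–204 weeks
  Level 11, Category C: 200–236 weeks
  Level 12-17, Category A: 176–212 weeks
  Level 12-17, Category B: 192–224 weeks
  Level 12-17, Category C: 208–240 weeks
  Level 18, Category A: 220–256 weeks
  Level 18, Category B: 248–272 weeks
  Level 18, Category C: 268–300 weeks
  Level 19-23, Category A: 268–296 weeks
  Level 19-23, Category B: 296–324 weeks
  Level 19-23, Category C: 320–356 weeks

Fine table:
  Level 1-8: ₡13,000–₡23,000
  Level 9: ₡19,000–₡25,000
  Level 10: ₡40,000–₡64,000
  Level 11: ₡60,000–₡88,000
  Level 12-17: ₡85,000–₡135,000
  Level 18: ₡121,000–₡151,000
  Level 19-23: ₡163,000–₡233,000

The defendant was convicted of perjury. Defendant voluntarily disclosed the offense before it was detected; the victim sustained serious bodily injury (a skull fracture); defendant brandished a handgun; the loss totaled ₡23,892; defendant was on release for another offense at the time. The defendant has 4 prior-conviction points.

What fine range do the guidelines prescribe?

₡60,000–₡88,000

Base offense level for perjury: 5.
S1 applies: 5 + 2 = 7.
S2 applies: 7 + 1 = 8.
S3 applies: 8 − 1 = 7.
S5 applies: 7 + 3 = 10.
S8 applies (level before this adjustment is 10 < 12, so +1): 10 + 1 = 11.
Final offense level: 11.
Level 11 falls in the 11 band.
Fine table: Level 11 → ₡60,000–₡88,000.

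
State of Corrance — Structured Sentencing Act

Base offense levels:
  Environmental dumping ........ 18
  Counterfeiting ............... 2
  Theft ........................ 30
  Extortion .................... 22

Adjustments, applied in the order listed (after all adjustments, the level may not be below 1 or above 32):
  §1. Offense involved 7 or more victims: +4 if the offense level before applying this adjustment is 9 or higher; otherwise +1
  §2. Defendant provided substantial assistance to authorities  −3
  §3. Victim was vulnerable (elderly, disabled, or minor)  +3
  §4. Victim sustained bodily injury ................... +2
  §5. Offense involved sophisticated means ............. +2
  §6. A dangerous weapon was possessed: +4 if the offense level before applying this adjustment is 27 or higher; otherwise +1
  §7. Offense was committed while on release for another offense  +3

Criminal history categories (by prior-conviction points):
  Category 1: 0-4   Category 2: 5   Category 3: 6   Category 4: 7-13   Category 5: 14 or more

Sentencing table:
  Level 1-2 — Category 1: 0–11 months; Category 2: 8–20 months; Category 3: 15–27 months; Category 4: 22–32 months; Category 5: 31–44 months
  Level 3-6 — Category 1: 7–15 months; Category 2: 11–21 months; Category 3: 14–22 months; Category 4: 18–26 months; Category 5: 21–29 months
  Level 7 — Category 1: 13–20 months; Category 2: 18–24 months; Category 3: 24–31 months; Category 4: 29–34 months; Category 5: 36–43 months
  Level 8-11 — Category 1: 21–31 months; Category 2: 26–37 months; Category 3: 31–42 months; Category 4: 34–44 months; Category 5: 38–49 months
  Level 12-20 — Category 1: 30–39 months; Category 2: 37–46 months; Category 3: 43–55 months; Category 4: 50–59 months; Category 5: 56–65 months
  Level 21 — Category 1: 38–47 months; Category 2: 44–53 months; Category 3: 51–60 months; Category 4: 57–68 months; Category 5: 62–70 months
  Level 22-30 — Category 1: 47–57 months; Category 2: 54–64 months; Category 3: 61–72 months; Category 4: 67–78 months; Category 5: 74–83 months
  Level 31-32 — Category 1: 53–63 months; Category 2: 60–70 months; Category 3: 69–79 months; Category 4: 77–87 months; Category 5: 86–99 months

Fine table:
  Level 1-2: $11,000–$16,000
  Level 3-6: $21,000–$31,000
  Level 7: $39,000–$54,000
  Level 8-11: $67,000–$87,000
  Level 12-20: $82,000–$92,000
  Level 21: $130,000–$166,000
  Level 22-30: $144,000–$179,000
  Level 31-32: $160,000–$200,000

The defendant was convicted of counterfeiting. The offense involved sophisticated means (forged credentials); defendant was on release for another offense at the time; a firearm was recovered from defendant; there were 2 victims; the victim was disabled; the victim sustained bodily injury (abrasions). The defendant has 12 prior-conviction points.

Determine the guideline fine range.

$82,000–$92,000

Base offense level for counterfeiting: 2.
§3 applies: 2 + 3 = 5.
§4 applies: 5 + 2 = 7.
§5 applies: 7 + 2 = 9.
§6 applies (level before this adjustment is 9 < 27, so +1): 9 + 1 = 10.
§7 applies: 10 + 3 = 13.
Final offense level: 13.
Level 13 falls in the 12-20 band.
Fine table: Level 12-20 → $82,000–$92,000.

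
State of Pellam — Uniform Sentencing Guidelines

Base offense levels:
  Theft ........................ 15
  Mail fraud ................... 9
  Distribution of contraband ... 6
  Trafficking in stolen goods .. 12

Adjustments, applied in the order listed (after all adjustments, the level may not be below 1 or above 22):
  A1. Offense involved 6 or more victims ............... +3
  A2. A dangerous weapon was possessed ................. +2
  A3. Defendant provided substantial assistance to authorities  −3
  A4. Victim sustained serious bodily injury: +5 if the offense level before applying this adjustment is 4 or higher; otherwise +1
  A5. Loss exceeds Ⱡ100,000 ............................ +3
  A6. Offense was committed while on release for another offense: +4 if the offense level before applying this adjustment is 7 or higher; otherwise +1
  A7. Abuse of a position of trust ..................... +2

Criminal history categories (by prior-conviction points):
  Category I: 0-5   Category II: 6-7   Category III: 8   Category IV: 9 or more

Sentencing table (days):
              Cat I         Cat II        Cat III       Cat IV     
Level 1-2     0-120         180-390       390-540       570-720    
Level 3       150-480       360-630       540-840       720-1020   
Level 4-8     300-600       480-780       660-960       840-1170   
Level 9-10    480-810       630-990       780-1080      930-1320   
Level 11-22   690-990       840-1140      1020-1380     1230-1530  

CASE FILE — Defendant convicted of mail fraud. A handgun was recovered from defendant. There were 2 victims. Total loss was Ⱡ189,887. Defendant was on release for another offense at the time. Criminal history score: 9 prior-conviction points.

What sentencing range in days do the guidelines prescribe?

1230-1530 days

Base offense level for mail fraud: 9.
A2 applies: 9 + 2 = 11.
A3 does not apply.
A5 applies: 11 + 3 = 14.
A6 applies (level before this adjustment is 14 ≥ 7, so +4): 14 + 4 = 18.
Final offense level: 18.
Criminal history: 9 prior points → Category IV (9+).
Level 18 falls in the 11-22 band.
Grid: Level 11-22 × Category IV = 1230-1530 days.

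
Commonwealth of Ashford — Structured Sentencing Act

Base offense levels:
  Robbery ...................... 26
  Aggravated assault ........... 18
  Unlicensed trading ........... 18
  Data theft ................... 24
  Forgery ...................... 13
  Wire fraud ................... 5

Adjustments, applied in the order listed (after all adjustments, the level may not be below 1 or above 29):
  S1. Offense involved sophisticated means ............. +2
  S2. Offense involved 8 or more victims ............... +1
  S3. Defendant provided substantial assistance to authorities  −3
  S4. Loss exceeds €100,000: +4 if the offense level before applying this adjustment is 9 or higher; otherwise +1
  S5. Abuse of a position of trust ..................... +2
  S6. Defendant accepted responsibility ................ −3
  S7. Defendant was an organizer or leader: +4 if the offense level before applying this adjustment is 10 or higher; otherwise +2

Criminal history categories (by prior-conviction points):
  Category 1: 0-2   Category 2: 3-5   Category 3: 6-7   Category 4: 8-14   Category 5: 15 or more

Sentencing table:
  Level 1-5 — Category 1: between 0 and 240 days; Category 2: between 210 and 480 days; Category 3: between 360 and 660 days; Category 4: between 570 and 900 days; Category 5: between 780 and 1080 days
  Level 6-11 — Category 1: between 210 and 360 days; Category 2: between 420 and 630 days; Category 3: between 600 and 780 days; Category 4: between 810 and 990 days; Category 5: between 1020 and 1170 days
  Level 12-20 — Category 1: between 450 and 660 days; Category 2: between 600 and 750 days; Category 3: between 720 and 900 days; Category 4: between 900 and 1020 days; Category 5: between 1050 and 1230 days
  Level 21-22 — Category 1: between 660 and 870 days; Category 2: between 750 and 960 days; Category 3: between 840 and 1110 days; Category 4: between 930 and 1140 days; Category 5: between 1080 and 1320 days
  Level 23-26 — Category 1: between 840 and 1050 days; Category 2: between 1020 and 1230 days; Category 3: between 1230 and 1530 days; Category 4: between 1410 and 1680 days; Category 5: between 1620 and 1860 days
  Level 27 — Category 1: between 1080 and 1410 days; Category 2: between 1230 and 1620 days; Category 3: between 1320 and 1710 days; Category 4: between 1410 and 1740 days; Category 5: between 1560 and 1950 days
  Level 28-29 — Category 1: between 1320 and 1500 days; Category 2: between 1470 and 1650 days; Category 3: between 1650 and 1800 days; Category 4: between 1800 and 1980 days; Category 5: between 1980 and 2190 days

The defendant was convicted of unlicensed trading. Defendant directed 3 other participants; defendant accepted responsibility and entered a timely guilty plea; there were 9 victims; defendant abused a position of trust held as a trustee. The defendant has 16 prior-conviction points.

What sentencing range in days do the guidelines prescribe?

1080-1320 days

Base offense level for unlicensed trading: 18.
S1 does not apply.
S2 applies: 18 + 1 = 19.
S4 does not apply.
S5 applies: 19 + 2 = 21.
S6 applies: 21 − 3 = 18.
S7 applies (level before this adjustment is 18 ≥ 10, so +4): 18 + 4 = 22.
Final offense level: 22.
Criminal history: 16 prior points → Category 5 (15+).
Level 22 falls in the 21-22 band.
Grid: Level 21-22 × Category 5 = 1080-1320 days.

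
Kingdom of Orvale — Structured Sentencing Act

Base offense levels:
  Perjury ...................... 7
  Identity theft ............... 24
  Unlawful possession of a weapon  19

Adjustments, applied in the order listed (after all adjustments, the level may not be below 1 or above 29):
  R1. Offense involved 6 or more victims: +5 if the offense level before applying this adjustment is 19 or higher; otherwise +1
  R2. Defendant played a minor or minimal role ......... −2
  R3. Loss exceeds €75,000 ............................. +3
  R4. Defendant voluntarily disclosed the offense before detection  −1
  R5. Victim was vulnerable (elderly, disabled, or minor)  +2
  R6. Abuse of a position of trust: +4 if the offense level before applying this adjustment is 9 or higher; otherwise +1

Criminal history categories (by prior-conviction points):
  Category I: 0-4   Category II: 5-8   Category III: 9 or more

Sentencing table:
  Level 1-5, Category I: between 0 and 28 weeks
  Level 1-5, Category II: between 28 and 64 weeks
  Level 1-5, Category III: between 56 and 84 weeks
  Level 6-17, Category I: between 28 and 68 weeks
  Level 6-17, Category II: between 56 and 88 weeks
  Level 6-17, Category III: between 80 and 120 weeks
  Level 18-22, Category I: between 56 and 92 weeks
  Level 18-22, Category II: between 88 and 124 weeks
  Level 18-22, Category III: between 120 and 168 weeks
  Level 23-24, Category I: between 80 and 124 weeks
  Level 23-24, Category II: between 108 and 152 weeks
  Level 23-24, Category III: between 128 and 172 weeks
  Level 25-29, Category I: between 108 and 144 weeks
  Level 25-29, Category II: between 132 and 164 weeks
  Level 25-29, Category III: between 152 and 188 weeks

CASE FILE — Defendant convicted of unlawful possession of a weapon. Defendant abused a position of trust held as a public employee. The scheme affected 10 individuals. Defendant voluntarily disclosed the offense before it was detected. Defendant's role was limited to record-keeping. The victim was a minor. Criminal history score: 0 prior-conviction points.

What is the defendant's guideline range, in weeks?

108-144 weeks

Base offense level for unlawful possession of a weapon: 19.
R1 applies (level before this adjustment is 19 ≥ 19, so +5): 19 + 5 = 24.
R2 applies: 24 − 2 = 22.
R3 does not apply.
R4 applies: 22 − 1 = 21.
R5 applies: 21 + 2 = 23.
R6 applies (level before this adjustment is 23 ≥ 9, so +4): 23 + 4 = 27.
Final offense level: 27.
Criminal history: 0 prior points → Category I (0-4).
Level 27 falls in the 25-29 band.
Grid: Level 25-29 × Category I = 108-144 weeks.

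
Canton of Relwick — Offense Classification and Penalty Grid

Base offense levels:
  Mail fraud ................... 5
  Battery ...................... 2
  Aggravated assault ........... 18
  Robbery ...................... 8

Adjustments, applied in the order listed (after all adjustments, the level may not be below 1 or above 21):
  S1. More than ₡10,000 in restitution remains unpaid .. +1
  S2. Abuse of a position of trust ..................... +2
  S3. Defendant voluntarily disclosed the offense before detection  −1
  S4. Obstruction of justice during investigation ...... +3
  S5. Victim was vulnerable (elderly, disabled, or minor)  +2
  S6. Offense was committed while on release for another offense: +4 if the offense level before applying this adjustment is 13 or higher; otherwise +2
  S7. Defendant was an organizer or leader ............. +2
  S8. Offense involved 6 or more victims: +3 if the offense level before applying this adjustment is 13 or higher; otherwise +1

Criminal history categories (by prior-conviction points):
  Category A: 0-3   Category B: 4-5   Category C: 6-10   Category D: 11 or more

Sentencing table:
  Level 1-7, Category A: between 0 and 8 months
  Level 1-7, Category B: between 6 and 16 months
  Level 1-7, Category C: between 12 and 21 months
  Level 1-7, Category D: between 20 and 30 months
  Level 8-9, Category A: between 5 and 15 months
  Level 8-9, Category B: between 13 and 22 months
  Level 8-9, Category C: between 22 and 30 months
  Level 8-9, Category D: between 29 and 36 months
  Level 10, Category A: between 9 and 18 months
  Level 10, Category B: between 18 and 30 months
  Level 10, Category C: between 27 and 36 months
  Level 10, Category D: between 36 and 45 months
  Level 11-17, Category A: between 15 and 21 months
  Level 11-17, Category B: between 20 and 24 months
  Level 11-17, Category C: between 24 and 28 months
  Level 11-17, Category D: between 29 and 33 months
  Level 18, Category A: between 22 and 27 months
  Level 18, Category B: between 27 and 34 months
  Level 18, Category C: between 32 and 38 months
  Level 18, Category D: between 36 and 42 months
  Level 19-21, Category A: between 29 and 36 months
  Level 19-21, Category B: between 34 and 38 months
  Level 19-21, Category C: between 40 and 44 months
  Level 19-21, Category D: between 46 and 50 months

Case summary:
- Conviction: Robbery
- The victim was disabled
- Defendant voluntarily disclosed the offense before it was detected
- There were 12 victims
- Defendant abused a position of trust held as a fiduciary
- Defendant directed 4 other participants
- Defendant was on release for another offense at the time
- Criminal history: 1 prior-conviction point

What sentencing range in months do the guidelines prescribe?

Base offense level for robbery: 8.
S1 does not apply.
S2 applies: 8 + 2 = 10.
S3 applies: 10 − 1 = 9.
S5 applies: 9 + 2 = 11.
S6 applies (level before this adjustment is 11 < 13, so +2): 11 + 2 = 13.
S7 applies: 13 + 2 = 15.
S8 applies (level before this adjustment is 15 ≥ 13, so +3): 15 + 3 = 18.
Final offense level: 18.
Criminal history: 1 prior point → Category A (0-3).
Level 18 falls in the 18 band.
Grid: Level 18 × Category A = 22-27 months.

22-27 months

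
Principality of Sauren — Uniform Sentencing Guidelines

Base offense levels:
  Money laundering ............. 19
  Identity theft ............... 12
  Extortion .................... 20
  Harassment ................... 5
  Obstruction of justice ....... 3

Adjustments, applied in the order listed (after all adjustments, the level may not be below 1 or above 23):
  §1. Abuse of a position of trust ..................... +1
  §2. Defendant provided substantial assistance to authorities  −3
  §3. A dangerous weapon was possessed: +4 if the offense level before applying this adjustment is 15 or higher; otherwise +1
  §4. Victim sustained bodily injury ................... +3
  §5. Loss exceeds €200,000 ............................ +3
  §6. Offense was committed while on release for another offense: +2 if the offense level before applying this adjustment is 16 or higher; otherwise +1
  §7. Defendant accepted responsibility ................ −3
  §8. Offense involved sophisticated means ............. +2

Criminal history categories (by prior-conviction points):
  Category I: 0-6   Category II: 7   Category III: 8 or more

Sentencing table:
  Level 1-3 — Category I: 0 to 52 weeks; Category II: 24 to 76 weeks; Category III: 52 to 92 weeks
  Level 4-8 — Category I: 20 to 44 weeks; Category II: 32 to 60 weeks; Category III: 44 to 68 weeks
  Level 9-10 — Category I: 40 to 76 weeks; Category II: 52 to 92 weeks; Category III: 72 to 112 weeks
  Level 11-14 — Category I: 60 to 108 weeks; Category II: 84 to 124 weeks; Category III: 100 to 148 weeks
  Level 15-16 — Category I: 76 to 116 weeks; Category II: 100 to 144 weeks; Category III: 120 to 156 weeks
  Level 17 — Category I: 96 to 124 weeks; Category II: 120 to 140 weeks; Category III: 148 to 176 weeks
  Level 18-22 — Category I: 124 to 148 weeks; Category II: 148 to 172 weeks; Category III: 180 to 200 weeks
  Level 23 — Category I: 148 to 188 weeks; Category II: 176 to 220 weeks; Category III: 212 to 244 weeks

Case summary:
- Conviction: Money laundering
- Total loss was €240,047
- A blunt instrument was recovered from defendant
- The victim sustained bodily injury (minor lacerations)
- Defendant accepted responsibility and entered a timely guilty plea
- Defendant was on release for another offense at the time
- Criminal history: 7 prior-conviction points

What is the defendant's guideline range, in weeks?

176-220 weeks

Base offense level for money laundering: 19.
§3 applies (level before this adjustment is 19 ≥ 15, so +4): 19 + 4 = 23.
§4 applies: 23 + 3 = 26.
§5 applies: 26 + 3 = 29.
§6 applies (level before this adjustment is 29 ≥ 16, so +2): 29 + 2 = 31.
§7 applies: 31 − 3 = 28.
§8 does not apply.
Level 28 exceeds the maximum of 23; capped at 23.
Final offense level: 23.
Criminal history: 7 prior points → Category II (7).
Level 23 falls in the 23 band.
Grid: Level 23 × Category II = 176-220 weeks.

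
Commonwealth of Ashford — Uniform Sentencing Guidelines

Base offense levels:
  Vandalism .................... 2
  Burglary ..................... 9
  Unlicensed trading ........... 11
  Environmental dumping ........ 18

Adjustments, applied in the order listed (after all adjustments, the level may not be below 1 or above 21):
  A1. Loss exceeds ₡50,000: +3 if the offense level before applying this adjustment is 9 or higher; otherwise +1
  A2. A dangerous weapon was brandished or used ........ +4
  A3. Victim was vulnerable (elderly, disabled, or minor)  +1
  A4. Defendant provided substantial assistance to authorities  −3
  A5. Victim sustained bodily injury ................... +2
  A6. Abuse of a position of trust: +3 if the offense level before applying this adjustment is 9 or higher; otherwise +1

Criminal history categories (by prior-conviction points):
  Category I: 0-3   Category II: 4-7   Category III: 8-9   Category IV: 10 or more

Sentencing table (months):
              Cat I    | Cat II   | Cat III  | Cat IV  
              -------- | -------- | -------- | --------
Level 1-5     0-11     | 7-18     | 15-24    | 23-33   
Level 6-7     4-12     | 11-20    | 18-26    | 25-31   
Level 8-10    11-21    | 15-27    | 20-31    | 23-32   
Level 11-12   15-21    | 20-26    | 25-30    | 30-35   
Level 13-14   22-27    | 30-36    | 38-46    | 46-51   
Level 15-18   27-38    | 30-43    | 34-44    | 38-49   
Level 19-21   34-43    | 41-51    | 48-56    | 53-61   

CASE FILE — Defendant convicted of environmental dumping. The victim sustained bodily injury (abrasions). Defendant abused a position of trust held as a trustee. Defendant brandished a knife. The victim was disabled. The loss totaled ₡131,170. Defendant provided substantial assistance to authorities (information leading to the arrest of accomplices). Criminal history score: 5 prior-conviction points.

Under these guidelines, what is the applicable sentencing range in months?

41-51 months

Base offense level for environmental dumping: 18.
A1 applies (level before this adjustment is 18 ≥ 9, so +3): 18 + 3 = 21.
A2 applies: 21 + 4 = 25.
A3 applies: 25 + 1 = 26.
A4 applies: 26 − 3 = 23.
A5 applies: 23 + 2 = 25.
A6 applies (level before this adjustment is 25 ≥ 9, so +3): 25 + 3 = 28.
Level 28 exceeds the maximum of 21; capped at 21.
Final offense level: 21.
Criminal history: 5 prior points → Category II (4-7).
Level 21 falls in the 19-21 band.
Grid: Level 19-21 × Category II = 41-51 months.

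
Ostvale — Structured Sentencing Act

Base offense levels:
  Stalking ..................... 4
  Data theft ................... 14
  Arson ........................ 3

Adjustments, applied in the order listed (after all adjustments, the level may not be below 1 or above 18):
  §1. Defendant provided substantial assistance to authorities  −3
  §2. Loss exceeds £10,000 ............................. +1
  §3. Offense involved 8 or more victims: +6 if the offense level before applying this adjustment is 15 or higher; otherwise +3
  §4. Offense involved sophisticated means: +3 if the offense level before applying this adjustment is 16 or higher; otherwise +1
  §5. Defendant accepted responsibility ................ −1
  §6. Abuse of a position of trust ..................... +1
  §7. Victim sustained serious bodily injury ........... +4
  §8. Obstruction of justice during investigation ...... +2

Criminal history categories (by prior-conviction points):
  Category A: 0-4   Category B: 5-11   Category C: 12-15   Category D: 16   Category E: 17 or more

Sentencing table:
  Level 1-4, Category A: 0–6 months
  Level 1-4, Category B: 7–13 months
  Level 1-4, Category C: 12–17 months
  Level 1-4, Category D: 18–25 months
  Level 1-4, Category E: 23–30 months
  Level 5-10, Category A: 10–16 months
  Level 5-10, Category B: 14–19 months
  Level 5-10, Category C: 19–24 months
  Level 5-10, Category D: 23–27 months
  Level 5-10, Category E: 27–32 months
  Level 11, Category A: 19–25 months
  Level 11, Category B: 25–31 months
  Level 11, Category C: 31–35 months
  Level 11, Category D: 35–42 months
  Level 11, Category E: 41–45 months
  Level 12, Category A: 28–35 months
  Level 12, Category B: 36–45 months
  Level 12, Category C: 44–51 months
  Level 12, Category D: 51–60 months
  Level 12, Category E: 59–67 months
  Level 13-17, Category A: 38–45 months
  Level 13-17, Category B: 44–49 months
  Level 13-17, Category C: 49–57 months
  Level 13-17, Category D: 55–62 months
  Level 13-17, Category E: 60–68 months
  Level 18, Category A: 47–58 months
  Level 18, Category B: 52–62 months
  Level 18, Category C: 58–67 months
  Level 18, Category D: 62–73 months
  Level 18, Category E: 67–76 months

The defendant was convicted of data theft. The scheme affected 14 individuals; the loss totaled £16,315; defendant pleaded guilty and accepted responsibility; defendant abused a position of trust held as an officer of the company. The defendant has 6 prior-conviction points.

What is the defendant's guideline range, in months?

52-62 months

Base offense level for data theft: 14.
§1 does not apply.
§2 applies: 14 + 1 = 15.
§3 applies (level before this adjustment is 15 ≥ 15, so +6): 15 + 6 = 21.
§5 applies: 21 − 1 = 20.
§6 applies: 20 + 1 = 21.
Level 21 exceeds the maximum of 18; capped at 18.
Final offense level: 18.
Criminal history: 6 prior points → Category B (5-11).
Level 18 falls in the 18 band.
Grid: Level 18 × Category B = 52-62 months.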